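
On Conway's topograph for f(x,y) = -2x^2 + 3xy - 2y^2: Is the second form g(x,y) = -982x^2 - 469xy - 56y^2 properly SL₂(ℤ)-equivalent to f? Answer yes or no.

D₁ = -7, D₂ = -7
f is negative-definite; reduce −f:
−f: translate: b→1 (≡-3 mod 4), so (2,-3,2)→(2,1,1)
−f: flip: (2,1,1)→(1,-1,2)
−f: translate: b→1 (≡-1 mod 2), so (1,-1,2)→(1,1,2)
−f: reduced (well bottom): (1,1,2) with a≤c, −a<b≤a
flip sign back: reduced form of f is (-1,-1,-2)
g is negative-definite; reduce −g:
−g: flip: (982,469,56)→(56,-469,982)
−g: translate: b→-21 (≡-469 mod 112), so (56,-469,982)→(56,-21,2)
−g: flip: (56,-21,2)→(2,21,56)
−g: translate: b→1 (≡21 mod 4), so (2,21,56)→(2,1,1)
−g: flip: (2,1,1)→(1,-1,2)
−g: translate: b→1 (≡-1 mod 2), so (1,-1,2)→(1,1,2)
−g: reduced (well bottom): (1,1,2) with a≤c, −a<b≤a
flip sign back: reduced form of g is (-1,-1,-2)
reduced forms (-1, -1, -2) vs (-1, -1, -2) ⇒ equivalent

yes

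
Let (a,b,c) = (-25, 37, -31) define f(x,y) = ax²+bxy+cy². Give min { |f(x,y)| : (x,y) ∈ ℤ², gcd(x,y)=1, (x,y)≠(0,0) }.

translate: b→13 (≡-37 mod 50), so (25,-37,31)→(25,13,19)
flip: (25,13,19)→(19,-13,25)
reduced (well bottom): (19,-13,25) with a≤c, −a<b≤a
well minimum |f| = |-19| = 19 (negative-definite)

19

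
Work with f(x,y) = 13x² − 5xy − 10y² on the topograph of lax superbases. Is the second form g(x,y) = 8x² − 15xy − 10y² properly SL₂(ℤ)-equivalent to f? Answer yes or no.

D₁ = 545, D₂ = 545
river cycle of f (length 8): (-10, 5, 13), (13, 21, -2), (-2, 23, 2), (2, 21, -13), (-13, 5, 10), (10, 15, -8), (-8, 17, 8), (8, 15, -10)
river cycle of g (length 8): (-10, 15, 8), (8, 17, -8), (-8, 15, 10), (10, 5, -13), (-13, 21, 2), (2, 23, -2), (-2, 21, 13), (13, 5, -10)
cycles differ ⇒ inequivalent

no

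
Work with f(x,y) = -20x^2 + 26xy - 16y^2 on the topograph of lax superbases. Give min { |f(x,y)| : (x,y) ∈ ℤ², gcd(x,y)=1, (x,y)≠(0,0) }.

translate: b→14 (≡-26 mod 40), so (20,-26,16)→(20,14,10)
flip: (20,14,10)→(10,-14,20)
translate: b→6 (≡-14 mod 20), so (10,-14,20)→(10,6,16)
reduced (well bottom): (10,6,16) with a≤c, −a<b≤a
well minimum |f| = |-10| = 10 (negative-definite)

10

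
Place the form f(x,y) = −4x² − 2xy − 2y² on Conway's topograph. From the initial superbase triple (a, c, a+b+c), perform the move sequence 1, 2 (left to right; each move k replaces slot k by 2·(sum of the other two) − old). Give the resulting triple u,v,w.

start (-4,-2,-8) = (f(1,0),f(0,1),f(1,1))
replace slot 1: 2·((-2)+(-8)) − (-4) = -16 → (-16,-2,-8)
replace slot 2: 2·((-16)+(-8)) − (-2) = -46 → (-16,-46,-8)

-16,-46,-8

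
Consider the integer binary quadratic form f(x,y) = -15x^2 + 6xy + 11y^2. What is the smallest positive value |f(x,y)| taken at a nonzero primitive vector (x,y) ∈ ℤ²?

river: ρ → (11,16,-10)
river: ρ → (-10,24,3)
river: ρ → (3,24,-10)
river: ρ → (-10,16,11)
river: ρ → (11,6,-15)
river: ρ → (-15,24,2)
river: ρ → (2,24,-15)
river: ρ → (-15,6,11)
closes: descent 0, river 8
min |a| on river = 2

2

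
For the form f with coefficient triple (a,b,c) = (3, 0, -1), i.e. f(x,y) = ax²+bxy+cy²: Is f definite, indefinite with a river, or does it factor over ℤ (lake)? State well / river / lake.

D = b²−4ac = 0² − 4·3·(-1) = 12
D > 0 non-square ⇒ indefinite ⇒ periodic river

river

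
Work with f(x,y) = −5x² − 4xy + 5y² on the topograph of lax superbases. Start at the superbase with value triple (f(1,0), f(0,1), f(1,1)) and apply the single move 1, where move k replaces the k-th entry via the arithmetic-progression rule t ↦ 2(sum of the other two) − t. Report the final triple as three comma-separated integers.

start (-5,5,-4) = (f(1,0),f(0,1),f(1,1))
replace slot 1: 2·(5+(-4)) − (-5) = 7 → (7,5,-4)

7,5,-4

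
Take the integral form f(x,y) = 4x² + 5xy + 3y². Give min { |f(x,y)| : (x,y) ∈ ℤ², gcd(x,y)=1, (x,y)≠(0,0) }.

translate: b→-3 (≡5 mod 8), so (4,5,3)→(4,-3,2)
flip: (4,-3,2)→(2,3,4)
translate: b→-1 (≡3 mod 4), so (2,3,4)→(2,-1,3)
reduced (well bottom): (2,-1,3) with a≤c, −a<b≤a
well minimum = a = 2

2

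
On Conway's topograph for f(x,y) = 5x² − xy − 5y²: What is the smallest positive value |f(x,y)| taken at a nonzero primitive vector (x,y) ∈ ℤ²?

descent: ρ → (-5,1,5)  [lands on river]
river: ρ → (5,9,-1)
river: ρ → (-1,9,5)
river: ρ → (5,1,-5)
river: ρ → (-5,9,1)
river: ρ → (1,9,-5)
closes: descent 1, river 6
min |a| on river = 1

1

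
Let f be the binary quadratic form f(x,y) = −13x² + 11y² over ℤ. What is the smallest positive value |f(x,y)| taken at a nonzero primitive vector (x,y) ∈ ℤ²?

descent: ρ → (11,22,-2)  [lands on river]
river: ρ → (-2,22,11)
closes: descent 1, river 2
min |a| on river = 2

2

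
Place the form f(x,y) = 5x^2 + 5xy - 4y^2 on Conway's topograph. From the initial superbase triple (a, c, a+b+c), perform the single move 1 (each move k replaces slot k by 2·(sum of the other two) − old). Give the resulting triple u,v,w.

start (5,-4,6) = (f(1,0),f(0,1),f(1,1))
replace slot 1: 2·((-4)+6) − 5 = -1 → (-1,-4,6)

-1,-4,6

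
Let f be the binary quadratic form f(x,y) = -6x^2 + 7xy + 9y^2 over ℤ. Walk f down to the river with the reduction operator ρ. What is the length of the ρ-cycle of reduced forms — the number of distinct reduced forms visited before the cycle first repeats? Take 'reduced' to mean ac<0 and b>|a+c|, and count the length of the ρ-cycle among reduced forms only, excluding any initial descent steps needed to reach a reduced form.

D = 265, ⌊√D⌋ = 16
river: ρ → (9,11,-4)
river: ρ → (-4,13,6)
river: ρ → (6,11,-6)
river: ρ → (-6,13,4)
river: ρ → (4,11,-9)
river: ρ → (-9,7,6)
river: ρ → (6,5,-10)
river: ρ → (-10,15,1)
river: ρ → (1,15,-10)
river: ρ → (-10,5,6)
river: ρ → (6,7,-9)
river: ρ → (-9,11,4)
river: ρ → (4,13,-6)
river: ρ → (-6,11,6)
river: ρ → (6,13,-4)
river: ρ → (-4,11,9)
river: ρ → (9,7,-6)
river: ρ → (-6,5,10)
river: ρ → (10,15,-1)
river: ρ → (-1,15,10)
river: ρ → (10,5,-6)
river: ρ → (-6,7,9)
ρ-cycle length = 22 (tail of 0 descent steps not counted)

22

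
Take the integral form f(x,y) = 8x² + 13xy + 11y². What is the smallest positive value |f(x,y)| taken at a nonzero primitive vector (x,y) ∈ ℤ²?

translate: b→-3 (≡13 mod 16), so (8,13,11)→(8,-3,6)
flip: (8,-3,6)→(6,3,8)
reduced (well bottom): (6,3,8) with a≤c, −a<b≤a
well minimum = a = 6

6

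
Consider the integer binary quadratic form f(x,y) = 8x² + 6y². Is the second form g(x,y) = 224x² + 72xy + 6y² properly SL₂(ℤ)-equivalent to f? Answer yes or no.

D₁ = -192, D₂ = -192
f: flip: (8,0,6)→(6,0,8)
f: reduced (well bottom): (6,0,8) with a≤c, −a<b≤a
g: flip: (224,72,6)→(6,-72,224)
g: translate: b→0 (≡-72 mod 12), so (6,-72,224)→(6,0,8)
g: reduced (well bottom): (6,0,8) with a≤c, −a<b≤a
reduced forms (6, 0, 8) vs (6, 0, 8) ⇒ equivalent

yes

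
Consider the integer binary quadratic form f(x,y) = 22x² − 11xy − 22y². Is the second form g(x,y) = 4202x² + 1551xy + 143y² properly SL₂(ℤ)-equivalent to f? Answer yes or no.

D₁ = 2057, D₂ = 2057
river cycle of f (length 6): (-22, 11, 22), (22, 33, -11), (-11, 33, 22), (22, 11, -22), (-22, 33, 11), (11, 33, -22)
river cycle of g (length 6): (22, 33, -11), (-11, 33, 22), (22, 11, -22), (-22, 33, 11), (11, 33, -22), (-22, 11, 22)
cycles coincide ⇒ equivalent

yes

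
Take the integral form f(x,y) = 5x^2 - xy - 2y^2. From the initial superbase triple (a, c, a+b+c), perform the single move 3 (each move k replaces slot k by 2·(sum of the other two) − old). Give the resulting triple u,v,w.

start (5,-2,2) = (f(1,0),f(0,1),f(1,1))
replace slot 3: 2·(5+(-2)) − 2 = 4 → (5,-2,4)

5,-2,4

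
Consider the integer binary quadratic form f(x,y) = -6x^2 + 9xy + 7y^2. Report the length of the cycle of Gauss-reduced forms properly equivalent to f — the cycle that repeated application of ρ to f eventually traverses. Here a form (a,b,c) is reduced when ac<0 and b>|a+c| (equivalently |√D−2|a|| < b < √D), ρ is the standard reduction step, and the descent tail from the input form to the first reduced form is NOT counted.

D = 249, ⌊√D⌋ = 15
river: ρ → (7,5,-8)
river: ρ → (-8,11,4)
river: ρ → (4,13,-5)
river: ρ → (-5,7,10)
river: ρ → (10,13,-2)
river: ρ → (-2,15,3)
river: ρ → (3,15,-2)
river: ρ → (-2,13,10)
river: ρ → (10,7,-5)
river: ρ → (-5,13,4)
river: ρ → (4,11,-8)
river: ρ → (-8,5,7)
river: ρ → (7,9,-6)
river: ρ → (-6,15,1)
river: ρ → (1,15,-6)
river: ρ → (-6,9,7)
ρ-cycle length = 16 (tail of 0 descent steps not counted)

16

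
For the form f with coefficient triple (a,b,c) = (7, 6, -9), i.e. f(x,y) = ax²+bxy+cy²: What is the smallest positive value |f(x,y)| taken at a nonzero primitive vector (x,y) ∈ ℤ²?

river: ρ → (-9,12,4)
river: ρ → (4,12,-9)
river: ρ → (-9,6,7)
river: ρ → (7,8,-8)
river: ρ → (-8,8,7)
river: ρ → (7,6,-9)
closes: descent 0, river 6
min |a| on river = 4

4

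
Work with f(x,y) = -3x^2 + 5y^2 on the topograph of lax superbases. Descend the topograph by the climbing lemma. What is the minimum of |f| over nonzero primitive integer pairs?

descent: ρ → (5,0,-3)
descent: ρ → (-3,6,2)  [lands on river]
river: ρ → (2,6,-3)
closes: descent 2, river 2
min |a| on river = 2

2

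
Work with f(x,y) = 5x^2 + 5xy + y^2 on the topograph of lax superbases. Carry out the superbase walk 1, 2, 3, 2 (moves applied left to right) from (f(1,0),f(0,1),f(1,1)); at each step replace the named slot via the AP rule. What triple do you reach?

start (5,1,11) = (f(1,0),f(0,1),f(1,1))
replace slot 1: 2·(1+11) − 5 = 19 → (19,1,11)
replace slot 2: 2·(19+11) − 1 = 59 → (19,59,11)
replace slot 3: 2·(19+59) − 11 = 145 → (19,59,145)
replace slot 2: 2·(19+145) − 59 = 269 → (19,269,145)

19,269,145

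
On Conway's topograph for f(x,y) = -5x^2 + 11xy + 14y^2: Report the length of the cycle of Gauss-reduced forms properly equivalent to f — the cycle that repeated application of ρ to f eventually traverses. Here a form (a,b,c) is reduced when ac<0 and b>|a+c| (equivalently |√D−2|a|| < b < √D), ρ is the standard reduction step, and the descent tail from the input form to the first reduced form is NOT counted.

D = 401, ⌊√D⌋ = 20
river: ρ → (14,17,-2)
river: ρ → (-2,19,5)
river: ρ → (5,11,-14)
river: ρ → (-14,17,2)
river: ρ → (2,19,-5)
river: ρ → (-5,11,14)
ρ-cycle length = 6 (tail of 0 descent steps not counted)

6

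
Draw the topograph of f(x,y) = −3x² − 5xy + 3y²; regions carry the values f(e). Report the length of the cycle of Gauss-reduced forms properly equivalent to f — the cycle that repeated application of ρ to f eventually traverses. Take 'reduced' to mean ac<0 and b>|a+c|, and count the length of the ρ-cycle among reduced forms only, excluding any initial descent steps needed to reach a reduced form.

D = 61, ⌊√D⌋ = 7
descent: ρ → (3,5,-3)  [lands on river]
river: ρ → (-3,7,1)
river: ρ → (1,7,-3)
river: ρ → (-3,5,3)
river: ρ → (3,7,-1)
river: ρ → (-1,7,3)
ρ-cycle length = 6 (tail of 1 descent step not counted)

6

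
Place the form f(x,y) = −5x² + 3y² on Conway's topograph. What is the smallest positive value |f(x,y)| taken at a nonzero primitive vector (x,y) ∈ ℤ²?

descent: ρ → (3,6,-2)  [lands on river]
river: ρ → (-2,6,3)
closes: descent 1, river 2
min |a| on river = 2

2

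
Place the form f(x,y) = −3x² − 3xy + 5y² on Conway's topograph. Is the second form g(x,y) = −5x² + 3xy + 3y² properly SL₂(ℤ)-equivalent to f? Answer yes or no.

D₁ = 69, D₂ = 69
river cycle of f (length 4): (5, 3, -3), (-3, 3, 5), (5, 7, -1), (-1, 7, 5)
river cycle of g (length 4): (3, 3, -5), (-5, 7, 1), (1, 7, -5), (-5, 3, 3)
cycles differ ⇒ inequivalent

no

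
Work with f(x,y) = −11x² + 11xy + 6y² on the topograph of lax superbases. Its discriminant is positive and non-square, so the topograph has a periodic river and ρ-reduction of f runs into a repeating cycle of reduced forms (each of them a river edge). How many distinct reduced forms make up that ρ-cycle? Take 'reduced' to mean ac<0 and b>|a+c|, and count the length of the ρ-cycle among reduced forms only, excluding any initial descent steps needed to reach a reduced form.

D = 385, ⌊√D⌋ = 19
river: ρ → (6,13,-9)
river: ρ → (-9,5,10)
river: ρ → (10,15,-4)
river: ρ → (-4,17,6)
river: ρ → (6,19,-1)
river: ρ → (-1,19,6)
river: ρ → (6,17,-4)
river: ρ → (-4,15,10)
river: ρ → (10,5,-9)
river: ρ → (-9,13,6)
river: ρ → (6,11,-11)
river: ρ → (-11,11,6)
ρ-cycle length = 12 (tail of 0 descent steps not counted)

12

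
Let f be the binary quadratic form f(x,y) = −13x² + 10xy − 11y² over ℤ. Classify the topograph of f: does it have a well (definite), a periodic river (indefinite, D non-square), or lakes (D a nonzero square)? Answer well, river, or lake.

D = b²−4ac = 10² − 4·(-13)·(-11) = -472
D < 0 ⇒ definite ⇒ every region one sign ⇒ single well

well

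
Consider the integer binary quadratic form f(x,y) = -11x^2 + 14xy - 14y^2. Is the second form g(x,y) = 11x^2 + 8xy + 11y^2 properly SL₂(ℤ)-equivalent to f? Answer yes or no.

D₁ = -420, D₂ = -420
f is negative-definite; reduce −f:
−f: translate: b→8 (≡-14 mod 22), so (11,-14,14)→(11,8,11)
−f: reduced (well bottom): (11,8,11) with a≤c, −a<b≤a
flip sign back: reduced form of f is (-11,-8,-11)
g: reduced (well bottom): (11,8,11) with a≤c, −a<b≤a
reduced forms (-11, -8, -11) vs (11, 8, 11) ⇒ inequivalent

no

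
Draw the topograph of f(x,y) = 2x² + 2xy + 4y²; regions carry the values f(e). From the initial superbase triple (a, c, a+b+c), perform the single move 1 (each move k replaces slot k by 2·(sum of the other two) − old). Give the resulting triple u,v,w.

start (2,4,8) = (f(1,0),f(0,1),f(1,1))
replace slot 1: 2·(4+8) − 2 = 22 → (22,4,8)

22,4,8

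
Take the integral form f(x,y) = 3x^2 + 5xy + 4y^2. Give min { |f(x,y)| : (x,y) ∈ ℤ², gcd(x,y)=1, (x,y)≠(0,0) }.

translate: b→-1 (≡5 mod 6), so (3,5,4)→(3,-1,2)
flip: (3,-1,2)→(2,1,3)
reduced (well bottom): (2,1,3) with a≤c, −a<b≤a
well minimum = a = 2

2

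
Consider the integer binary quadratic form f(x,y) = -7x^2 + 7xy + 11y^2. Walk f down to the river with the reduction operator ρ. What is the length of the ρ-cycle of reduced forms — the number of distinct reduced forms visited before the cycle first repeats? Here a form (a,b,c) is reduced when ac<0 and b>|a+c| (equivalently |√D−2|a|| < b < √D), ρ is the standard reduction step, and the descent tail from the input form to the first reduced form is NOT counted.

D = 357, ⌊√D⌋ = 18
river: ρ → (11,15,-3)
river: ρ → (-3,15,11)
river: ρ → (11,7,-7)
river: ρ → (-7,7,11)
ρ-cycle length = 4 (tail of 0 descent steps not counted)

4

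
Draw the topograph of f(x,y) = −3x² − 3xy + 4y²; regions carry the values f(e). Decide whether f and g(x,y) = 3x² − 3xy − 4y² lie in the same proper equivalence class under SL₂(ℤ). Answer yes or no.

D₁ = 57, D₂ = 57
river cycle of f (length 6): (4, 3, -3), (-3, 3, 4), (4, 5, -2), (-2, 7, 1), (1, 7, -2), (-2, 5, 4)
river cycle of g (length 6): (-4, 3, 3), (3, 3, -4), (-4, 5, 2), (2, 7, -1), (-1, 7, 2), (2, 5, -4)
cycles differ ⇒ inequivalent

no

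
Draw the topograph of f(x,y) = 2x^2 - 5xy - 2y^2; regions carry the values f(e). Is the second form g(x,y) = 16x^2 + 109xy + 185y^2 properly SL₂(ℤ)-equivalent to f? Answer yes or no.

D₁ = 41, D₂ = 41
river cycle of f (length 10): (-2, 5, 2), (2, 3, -4), (-4, 5, 1), (1, 5, -4), (-4, 3, 2), (2, 5, -2), (-2, 3, 4), (4, 5, -1), (-1, 5, 4), (4, 3, -2)
river cycle of g (length 10): (2, 3, -4), (-4, 5, 1), (1, 5, -4), (-4, 3, 2), (2, 5, -2), (-2, 3, 4), (4, 5, -1), (-1, 5, 4), (4, 3, -2), (-2, 5, 2)
cycles coincide ⇒ equivalent

yes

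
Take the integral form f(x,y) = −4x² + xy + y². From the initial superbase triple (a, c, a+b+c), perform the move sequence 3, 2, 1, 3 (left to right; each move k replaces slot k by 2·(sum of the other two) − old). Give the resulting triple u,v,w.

start (-4,1,-2) = (f(1,0),f(0,1),f(1,1))
replace slot 3: 2·((-4)+1) − (-2) = -4 → (-4,1,-4)
replace slot 2: 2·((-4)+(-4)) − 1 = -17 → (-4,-17,-4)
replace slot 1: 2·((-17)+(-4)) − (-4) = -38 → (-38,-17,-4)
replace slot 3: 2·((-38)+(-17)) − (-4) = -106 → (-38,-17,-106)

-38,-17,-106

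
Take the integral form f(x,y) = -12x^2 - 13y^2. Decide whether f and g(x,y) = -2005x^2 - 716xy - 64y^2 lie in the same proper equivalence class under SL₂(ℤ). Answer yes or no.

D₁ = -624, D₂ = -624
f is negative-definite; reduce −f:
−f: reduced (well bottom): (12,0,13) with a≤c, −a<b≤a
flip sign back: reduced form of f is (-12,0,-13)
g is negative-definite; reduce −g:
−g: flip: (2005,716,64)→(64,-716,2005)
−g: translate: b→52 (≡-716 mod 128), so (64,-716,2005)→(64,52,13)
−g: flip: (64,52,13)→(13,-52,64)
−g: translate: b→0 (≡-52 mod 26), so (13,-52,64)→(13,0,12)
−g: flip: (13,0,12)→(12,0,13)
−g: reduced (well bottom): (12,0,13) with a≤c, −a<b≤a
flip sign back: reduced form of g is (-12,0,-13)
reduced forms (-12, 0, -13) vs (-12, 0, -13) ⇒ equivalent

yes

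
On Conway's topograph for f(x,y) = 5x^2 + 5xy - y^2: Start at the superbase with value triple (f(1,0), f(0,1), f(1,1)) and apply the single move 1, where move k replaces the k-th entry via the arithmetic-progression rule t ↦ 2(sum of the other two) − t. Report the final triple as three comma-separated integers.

start (5,-1,9) = (f(1,0),f(0,1),f(1,1))
replace slot 1: 2·((-1)+9) − 5 = 11 → (11,-1,9)

11,-1,9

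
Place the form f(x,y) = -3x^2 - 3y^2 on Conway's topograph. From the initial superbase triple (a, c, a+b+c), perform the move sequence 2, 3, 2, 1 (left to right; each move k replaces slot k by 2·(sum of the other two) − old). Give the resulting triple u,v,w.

start (-3,-3,-6) = (f(1,0),f(0,1),f(1,1))
replace slot 2: 2·((-3)+(-6)) − (-3) = -15 → (-3,-15,-6)
replace slot 3: 2·((-3)+(-15)) − (-6) = -30 → (-3,-15,-30)
replace slot 2: 2·((-3)+(-30)) − (-15) = -51 → (-3,-51,-30)
replace slot 1: 2·((-51)+(-30)) − (-3) = -159 → (-159,-51,-30)

-159,-51,-30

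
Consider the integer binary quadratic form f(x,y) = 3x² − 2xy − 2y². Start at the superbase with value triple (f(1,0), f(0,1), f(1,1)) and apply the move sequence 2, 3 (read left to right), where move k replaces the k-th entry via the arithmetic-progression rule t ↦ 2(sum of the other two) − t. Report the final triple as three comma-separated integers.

start (3,-2,-1) = (f(1,0),f(0,1),f(1,1))
replace slot 2: 2·(3+(-1)) − (-2) = 6 → (3,6,-1)
replace slot 3: 2·(3+6) − (-1) = 19 → (3,6,19)

3,6,19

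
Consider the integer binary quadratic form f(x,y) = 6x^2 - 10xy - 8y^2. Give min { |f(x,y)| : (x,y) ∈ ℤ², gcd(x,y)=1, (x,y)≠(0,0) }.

descent: ρ → (-8,10,6)  [lands on river]
river: ρ → (6,14,-4)
river: ρ → (-4,10,12)
river: ρ → (12,14,-2)
river: ρ → (-2,14,12)
river: ρ → (12,10,-4)
river: ρ → (-4,14,6)
river: ρ → (6,10,-8)
river: ρ → (-8,6,8)
river: ρ → (8,10,-6)
river: ρ → (-6,14,4)
river: ρ → (4,10,-12)
river: ρ → (-12,14,2)
river: ρ → (2,14,-12)
river: ρ → (-12,10,4)
river: ρ → (4,14,-6)
river: ρ → (-6,10,8)
river: ρ → (8,6,-8)
closes: descent 1, river 18
min |a| on river = 2

2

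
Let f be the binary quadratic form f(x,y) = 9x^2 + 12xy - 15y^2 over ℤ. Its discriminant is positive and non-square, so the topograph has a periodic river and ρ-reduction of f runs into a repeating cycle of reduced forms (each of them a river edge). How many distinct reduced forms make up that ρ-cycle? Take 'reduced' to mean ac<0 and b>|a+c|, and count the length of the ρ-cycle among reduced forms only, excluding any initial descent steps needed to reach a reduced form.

D = 684, ⌊√D⌋ = 26
river: ρ → (-15,18,6)
river: ρ → (6,18,-15)
river: ρ → (-15,12,9)
river: ρ → (9,24,-3)
river: ρ → (-3,24,9)
river: ρ → (9,12,-15)
ρ-cycle length = 6 (tail of 0 descent steps not counted)

6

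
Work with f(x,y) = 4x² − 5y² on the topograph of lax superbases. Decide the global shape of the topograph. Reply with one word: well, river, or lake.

D = b²−4ac = 0² − 4·4·(-5) = 80
D > 0 non-square ⇒ indefinite ⇒ periodic river

river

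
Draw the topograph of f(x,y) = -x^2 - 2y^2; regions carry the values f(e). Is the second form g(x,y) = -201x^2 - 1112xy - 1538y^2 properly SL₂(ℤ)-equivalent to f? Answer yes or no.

D₁ = -8, D₂ = -8
f is negative-definite; reduce −f:
−f: reduced (well bottom): (1,0,2) with a≤c, −a<b≤a
flip sign back: reduced form of f is (-1,0,-2)
g is negative-definite; reduce −g:
−g: translate: b→-94 (≡1112 mod 402), so (201,1112,1538)→(201,-94,11)
−g: flip: (201,-94,11)→(11,94,201)
−g: translate: b→6 (≡94 mod 22), so (11,94,201)→(11,6,1)
−g: flip: (11,6,1)→(1,-6,11)
−g: translate: b→0 (≡-6 mod 2), so (1,-6,11)→(1,0,2)
−g: reduced (well bottom): (1,0,2) with a≤c, −a<b≤a
flip sign back: reduced form of g is (-1,0,-2)
reduced forms (-1, 0, -2) vs (-1, 0, -2) ⇒ equivalent

yes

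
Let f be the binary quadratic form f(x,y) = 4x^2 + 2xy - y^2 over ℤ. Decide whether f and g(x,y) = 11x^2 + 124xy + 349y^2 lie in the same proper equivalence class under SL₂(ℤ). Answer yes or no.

D₁ = 20, D₂ = 20
river cycle of f (length 2): (-1, 4, 1), (1, 4, -1)
river cycle of g (length 2): (1, 4, -1), (-1, 4, 1)
cycles coincide ⇒ equivalent

yes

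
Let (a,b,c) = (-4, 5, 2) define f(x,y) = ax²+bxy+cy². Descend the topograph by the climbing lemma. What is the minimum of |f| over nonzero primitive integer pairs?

river: ρ → (2,7,-1)
river: ρ → (-1,7,2)
river: ρ → (2,5,-4)
river: ρ → (-4,3,3)
river: ρ → (3,3,-4)
river: ρ → (-4,5,2)
closes: descent 0, river 6
min |a| on river = 1

1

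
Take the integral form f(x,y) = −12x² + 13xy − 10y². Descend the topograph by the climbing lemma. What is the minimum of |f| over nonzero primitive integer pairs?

translate: b→11 (≡-13 mod 24), so (12,-13,10)→(12,11,9)
flip: (12,11,9)→(9,-11,12)
translate: b→7 (≡-11 mod 18), so (9,-11,12)→(9,7,10)
reduced (well bottom): (9,7,10) with a≤c, −a<b≤a
well minimum |f| = |-9| = 9 (negative-definite)

9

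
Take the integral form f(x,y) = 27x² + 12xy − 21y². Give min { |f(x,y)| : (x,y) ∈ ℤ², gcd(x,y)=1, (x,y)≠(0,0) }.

river: ρ → (-21,30,18)
river: ρ → (18,42,-9)
river: ρ → (-9,48,3)
river: ρ → (3,48,-9)
river: ρ → (-9,42,18)
river: ρ → (18,30,-21)
river: ρ → (-21,12,27)
river: ρ → (27,42,-6)
river: ρ → (-6,42,27)
river: ρ → (27,12,-21)
closes: descent 0, river 10
min |a| on river = 3

3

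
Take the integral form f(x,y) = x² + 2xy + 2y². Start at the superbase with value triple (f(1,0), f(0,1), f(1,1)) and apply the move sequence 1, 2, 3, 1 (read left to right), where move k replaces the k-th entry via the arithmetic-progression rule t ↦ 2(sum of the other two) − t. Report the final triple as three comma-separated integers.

start (1,2,5) = (f(1,0),f(0,1),f(1,1))
replace slot 1: 2·(2+5) − 1 = 13 → (13,2,5)
replace slot 2: 2·(13+5) − 2 = 34 → (13,34,5)
replace slot 3: 2·(13+34) − 5 = 89 → (13,34,89)
replace slot 1: 2·(34+89) − 13 = 233 → (233,34,89)

233,34,89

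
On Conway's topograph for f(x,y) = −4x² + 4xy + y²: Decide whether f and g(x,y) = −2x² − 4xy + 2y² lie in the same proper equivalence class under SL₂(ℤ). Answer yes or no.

D₁ = 32, D₂ = 32
river cycle of f (length 2): (1, 4, -4), (-4, 4, 1)
river cycle of g (length 2): (2, 4, -2), (-2, 4, 2)
cycles differ ⇒ inequivalent

no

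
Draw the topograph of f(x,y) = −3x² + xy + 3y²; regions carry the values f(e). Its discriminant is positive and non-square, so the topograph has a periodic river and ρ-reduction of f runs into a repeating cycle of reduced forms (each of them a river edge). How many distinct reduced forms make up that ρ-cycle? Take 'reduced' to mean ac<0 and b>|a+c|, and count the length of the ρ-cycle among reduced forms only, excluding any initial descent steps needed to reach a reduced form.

D = 37, ⌊√D⌋ = 6
river: ρ → (3,5,-1)
river: ρ → (-1,5,3)
river: ρ → (3,1,-3)
river: ρ → (-3,5,1)
river: ρ → (1,5,-3)
river: ρ → (-3,1,3)
ρ-cycle length = 6 (tail of 0 descent steps not counted)

6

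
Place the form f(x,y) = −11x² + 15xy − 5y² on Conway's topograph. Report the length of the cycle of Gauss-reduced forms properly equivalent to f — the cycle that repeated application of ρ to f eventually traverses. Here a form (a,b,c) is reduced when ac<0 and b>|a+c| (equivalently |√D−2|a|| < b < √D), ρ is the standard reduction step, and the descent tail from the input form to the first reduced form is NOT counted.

D = 5, ⌊√D⌋ = 2
descent: ρ → (-5,5,-1)
descent: ρ → (-1,1,1)  [lands on river]
river: ρ → (1,1,-1)
ρ-cycle length = 2 (tail of 2 descent steps not counted)

2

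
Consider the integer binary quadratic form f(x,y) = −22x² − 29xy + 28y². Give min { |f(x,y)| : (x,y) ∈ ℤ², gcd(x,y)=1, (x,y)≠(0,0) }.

descent: ρ → (28,29,-22)  [lands on river]
river: ρ → (-22,15,35)
river: ρ → (35,55,-2)
river: ρ → (-2,57,7)
river: ρ → (7,55,-10)
river: ρ → (-10,45,32)
river: ρ → (32,19,-23)
river: ρ → (-23,27,28)
closes: descent 1, river 8
min |a| on river = 2

2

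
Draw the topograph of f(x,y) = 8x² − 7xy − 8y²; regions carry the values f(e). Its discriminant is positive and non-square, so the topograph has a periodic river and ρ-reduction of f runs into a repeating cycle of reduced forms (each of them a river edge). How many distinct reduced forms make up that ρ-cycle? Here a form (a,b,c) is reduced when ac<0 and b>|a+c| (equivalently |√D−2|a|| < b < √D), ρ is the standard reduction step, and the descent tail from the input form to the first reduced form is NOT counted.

D = 305, ⌊√D⌋ = 17
descent: ρ → (-8,7,8)  [lands on river]
river: ρ → (8,9,-7)
river: ρ → (-7,5,10)
river: ρ → (10,15,-2)
river: ρ → (-2,17,2)
river: ρ → (2,15,-10)
river: ρ → (-10,5,7)
river: ρ → (7,9,-8)
ρ-cycle length = 8 (tail of 1 descent step not counted)

8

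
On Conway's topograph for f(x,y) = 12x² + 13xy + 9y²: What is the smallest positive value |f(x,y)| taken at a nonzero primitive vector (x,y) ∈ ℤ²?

translate: b→-11 (≡13 mod 24), so (12,13,9)→(12,-11,8)
flip: (12,-11,8)→(8,11,12)
translate: b→-5 (≡11 mod 16), so (8,11,12)→(8,-5,9)
reduced (well bottom): (8,-5,9) with a≤c, −a<b≤a
well minimum = a = 8

8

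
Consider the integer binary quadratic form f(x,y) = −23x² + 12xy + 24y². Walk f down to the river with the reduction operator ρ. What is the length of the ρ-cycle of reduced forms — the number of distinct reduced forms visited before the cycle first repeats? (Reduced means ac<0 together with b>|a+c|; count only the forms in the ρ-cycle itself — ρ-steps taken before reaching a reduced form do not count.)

D = 2352, ⌊√D⌋ = 48
river: ρ → (24,36,-11)
river: ρ → (-11,30,33)
river: ρ → (33,36,-8)
river: ρ → (-8,44,13)
river: ρ → (13,34,-23)
river: ρ → (-23,12,24)
ρ-cycle length = 6 (tail of 0 descent steps not counted)

6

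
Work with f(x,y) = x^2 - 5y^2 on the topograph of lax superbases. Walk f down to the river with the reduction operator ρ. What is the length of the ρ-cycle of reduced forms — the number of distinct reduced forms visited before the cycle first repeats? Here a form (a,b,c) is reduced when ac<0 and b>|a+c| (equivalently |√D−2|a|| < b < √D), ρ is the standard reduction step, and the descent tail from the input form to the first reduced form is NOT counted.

D = 20, ⌊√D⌋ = 4
descent: ρ → (-5,0,1)
descent: ρ → (1,4,-1)  [lands on river]
river: ρ → (-1,4,1)
ρ-cycle length = 2 (tail of 2 descent steps not counted)

2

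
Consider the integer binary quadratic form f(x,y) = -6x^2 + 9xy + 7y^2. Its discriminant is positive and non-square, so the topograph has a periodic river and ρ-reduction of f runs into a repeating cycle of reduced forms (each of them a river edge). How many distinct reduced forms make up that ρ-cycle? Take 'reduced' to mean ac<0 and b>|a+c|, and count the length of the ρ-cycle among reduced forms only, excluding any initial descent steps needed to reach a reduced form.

D = 249, ⌊√D⌋ = 15
river: ρ → (7,5,-8)
river: ρ → (-8,11,4)
river: ρ → (4,13,-5)
river: ρ → (-5,7,10)
river: ρ → (10,13,-2)
river: ρ → (-2,15,3)
river: ρ → (3,15,-2)
river: ρ → (-2,13,10)
river: ρ → (10,7,-5)
river: ρ → (-5,13,4)
river: ρ → (4,11,-8)
river: ρ → (-8,5,7)
river: ρ → (7,9,-6)
river: ρ → (-6,15,1)
river: ρ → (1,15,-6)
river: ρ → (-6,9,7)
ρ-cycle length = 16 (tail of 0 descent steps not counted)

16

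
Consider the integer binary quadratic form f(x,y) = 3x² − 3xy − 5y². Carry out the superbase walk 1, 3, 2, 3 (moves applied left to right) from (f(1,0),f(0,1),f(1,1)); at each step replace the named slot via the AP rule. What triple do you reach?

start (3,-5,-5) = (f(1,0),f(0,1),f(1,1))
replace slot 1: 2·((-5)+(-5)) − 3 = -23 → (-23,-5,-5)
replace slot 3: 2·((-23)+(-5)) − (-5) = -51 → (-23,-5,-51)
replace slot 2: 2·((-23)+(-51)) − (-5) = -143 → (-23,-143,-51)
replace slot 3: 2·((-23)+(-143)) − (-51) = -281 → (-23,-143,-281)

-23,-143,-281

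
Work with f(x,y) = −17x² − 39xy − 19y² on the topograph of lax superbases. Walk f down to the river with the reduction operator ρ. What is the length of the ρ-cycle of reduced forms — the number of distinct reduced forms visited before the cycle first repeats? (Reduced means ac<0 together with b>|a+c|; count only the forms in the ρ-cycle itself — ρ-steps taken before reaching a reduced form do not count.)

D = 229, ⌊√D⌋ = 15
descent: ρ → (-19,1,3)
descent: ρ → (3,11,-9)  [lands on river]
river: ρ → (-9,7,5)
river: ρ → (5,13,-3)
river: ρ → (-3,11,9)
river: ρ → (9,7,-5)
river: ρ → (-5,13,3)
ρ-cycle length = 6 (tail of 2 descent steps not counted)

6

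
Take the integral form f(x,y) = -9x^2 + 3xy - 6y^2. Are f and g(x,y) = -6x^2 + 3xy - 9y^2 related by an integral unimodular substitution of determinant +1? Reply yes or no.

D₁ = -207, D₂ = -207
f is negative-definite; reduce −f:
−f: flip: (9,-3,6)→(6,3,9)
−f: reduced (well bottom): (6,3,9) with a≤c, −a<b≤a
flip sign back: reduced form of f is (-6,-3,-9)
g is negative-definite; reduce −g:
−g: reduced (well bottom): (6,-3,9) with a≤c, −a<b≤a
flip sign back: reduced form of g is (-6,3,-9)
reduced forms (-6, -3, -9) vs (-6, 3, -9) ⇒ inequivalent

no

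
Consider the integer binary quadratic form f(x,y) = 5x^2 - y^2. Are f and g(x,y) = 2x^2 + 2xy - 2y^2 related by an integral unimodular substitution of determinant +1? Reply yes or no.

D₁ = 20, D₂ = 20
river cycle of f (length 2): (-1, 4, 1), (1, 4, -1)
river cycle of g (length 2): (-2, 2, 2), (2, 2, -2)
cycles differ ⇒ inequivalent

no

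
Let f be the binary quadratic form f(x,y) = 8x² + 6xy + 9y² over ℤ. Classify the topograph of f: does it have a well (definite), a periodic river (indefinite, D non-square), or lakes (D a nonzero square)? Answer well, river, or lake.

D = b²−4ac = 6² − 4·8·9 = -252
D < 0 ⇒ definite ⇒ every region one sign ⇒ single well

well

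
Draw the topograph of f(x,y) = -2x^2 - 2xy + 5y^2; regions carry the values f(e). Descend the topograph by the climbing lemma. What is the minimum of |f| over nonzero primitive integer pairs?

descent: ρ → (5,2,-2)
descent: ρ → (-2,6,1)  [lands on river]
river: ρ → (1,6,-2)
closes: descent 2, river 2
min |a| on river = 1

1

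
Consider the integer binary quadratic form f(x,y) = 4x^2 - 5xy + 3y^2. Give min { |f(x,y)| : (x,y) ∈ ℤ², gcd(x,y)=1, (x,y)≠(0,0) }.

translate: b→3 (≡-5 mod 8), so (4,-5,3)→(4,3,2)
flip: (4,3,2)→(2,-3,4)
translate: b→1 (≡-3 mod 4), so (2,-3,4)→(2,1,3)
reduced (well bottom): (2,1,3) with a≤c, −a<b≤a
well minimum = a = 2

2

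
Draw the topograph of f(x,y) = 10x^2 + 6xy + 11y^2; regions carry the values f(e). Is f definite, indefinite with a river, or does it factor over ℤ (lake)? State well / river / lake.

D = b²−4ac = 6² − 4·10·11 = -404
D < 0 ⇒ definite ⇒ every region one sign ⇒ single well

well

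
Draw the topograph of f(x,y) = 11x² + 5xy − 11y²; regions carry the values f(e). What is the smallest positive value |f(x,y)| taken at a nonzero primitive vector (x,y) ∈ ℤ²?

river: ρ → (-11,17,5)
river: ρ → (5,13,-17)
river: ρ → (-17,21,1)
river: ρ → (1,21,-17)
river: ρ → (-17,13,5)
river: ρ → (5,17,-11)
river: ρ → (-11,5,11)
river: ρ → (11,17,-5)
river: ρ → (-5,13,17)
river: ρ → (17,21,-1)
river: ρ → (-1,21,17)
river: ρ → (17,13,-5)
river: ρ → (-5,17,11)
river: ρ → (11,5,-11)
closes: descent 0, river 14
min |a| on river = 1

1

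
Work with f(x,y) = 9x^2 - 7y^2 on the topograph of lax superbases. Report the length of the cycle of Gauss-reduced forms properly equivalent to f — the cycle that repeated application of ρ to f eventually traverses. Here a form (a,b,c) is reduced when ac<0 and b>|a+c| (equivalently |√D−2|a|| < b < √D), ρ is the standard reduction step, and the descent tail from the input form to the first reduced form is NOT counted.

D = 252, ⌊√D⌋ = 15
descent: ρ → (-7,14,2)  [lands on river]
river: ρ → (2,14,-7)
ρ-cycle length = 2 (tail of 1 descent step not counted)

2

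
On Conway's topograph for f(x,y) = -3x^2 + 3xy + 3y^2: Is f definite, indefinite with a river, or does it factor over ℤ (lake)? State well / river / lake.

D = b²−4ac = 3² − 4·(-3)·3 = 45
D > 0 non-square ⇒ indefinite ⇒ periodic river

river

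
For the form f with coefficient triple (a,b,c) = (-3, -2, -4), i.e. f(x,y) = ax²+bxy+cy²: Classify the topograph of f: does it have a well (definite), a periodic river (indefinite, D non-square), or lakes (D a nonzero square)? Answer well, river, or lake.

D = b²−4ac = (-2)² − 4·(-3)·(-4) = -44
D < 0 ⇒ definite ⇒ every region one sign ⇒ single well

well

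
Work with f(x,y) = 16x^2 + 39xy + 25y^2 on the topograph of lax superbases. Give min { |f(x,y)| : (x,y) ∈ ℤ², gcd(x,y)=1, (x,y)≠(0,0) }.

translate: b→7 (≡39 mod 32), so (16,39,25)→(16,7,2)
flip: (16,7,2)→(2,-7,16)
translate: b→1 (≡-7 mod 4), so (2,-7,16)→(2,1,10)
reduced (well bottom): (2,1,10) with a≤c, −a<b≤a
well minimum = a = 2

2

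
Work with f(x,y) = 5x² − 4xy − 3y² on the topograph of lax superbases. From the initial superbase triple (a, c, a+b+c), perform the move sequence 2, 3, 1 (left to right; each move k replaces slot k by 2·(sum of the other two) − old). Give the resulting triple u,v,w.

start (5,-3,-2) = (f(1,0),f(0,1),f(1,1))
replace slot 2: 2·(5+(-2)) − (-3) = 9 → (5,9,-2)
replace slot 3: 2·(5+9) − (-2) = 30 → (5,9,30)
replace slot 1: 2·(9+30) − 5 = 73 → (73,9,30)

73,9,30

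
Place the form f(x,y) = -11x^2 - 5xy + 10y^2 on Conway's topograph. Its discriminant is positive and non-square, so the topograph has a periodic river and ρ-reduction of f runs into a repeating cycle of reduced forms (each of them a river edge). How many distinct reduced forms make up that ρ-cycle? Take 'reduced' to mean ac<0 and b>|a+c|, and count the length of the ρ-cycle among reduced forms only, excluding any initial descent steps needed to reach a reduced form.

D = 465, ⌊√D⌋ = 21
descent: ρ → (10,5,-11)  [lands on river]
river: ρ → (-11,17,4)
river: ρ → (4,15,-15)
river: ρ → (-15,15,4)
river: ρ → (4,17,-11)
river: ρ → (-11,5,10)
river: ρ → (10,15,-6)
river: ρ → (-6,21,1)
river: ρ → (1,21,-6)
river: ρ → (-6,15,10)
ρ-cycle length = 10 (tail of 1 descent step not counted)

10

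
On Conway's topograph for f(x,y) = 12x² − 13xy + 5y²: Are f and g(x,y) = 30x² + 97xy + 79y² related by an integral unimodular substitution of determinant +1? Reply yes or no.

D₁ = -71, D₂ = -71
f: translate: b→11 (≡-13 mod 24), so (12,-13,5)→(12,11,4)
f: flip: (12,11,4)→(4,-11,12)
f: translate: b→-3 (≡-11 mod 8), so (4,-11,12)→(4,-3,5)
f: reduced (well bottom): (4,-3,5) with a≤c, −a<b≤a
g: translate: b→-23 (≡97 mod 60), so (30,97,79)→(30,-23,5)
g: flip: (30,-23,5)→(5,23,30)
g: translate: b→3 (≡23 mod 10), so (5,23,30)→(5,3,4)
g: flip: (5,3,4)→(4,-3,5)
g: reduced (well bottom): (4,-3,5) with a≤c, −a<b≤a
reduced forms (4, -3, 5) vs (4, -3, 5) ⇒ equivalent

yes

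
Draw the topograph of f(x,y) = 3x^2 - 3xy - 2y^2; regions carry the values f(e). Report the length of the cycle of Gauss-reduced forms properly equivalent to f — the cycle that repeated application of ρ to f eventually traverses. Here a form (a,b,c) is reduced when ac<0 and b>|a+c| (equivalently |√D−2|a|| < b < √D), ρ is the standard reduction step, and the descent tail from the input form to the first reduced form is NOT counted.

D = 33, ⌊√D⌋ = 5
descent: ρ → (-2,3,3)  [lands on river]
river: ρ → (3,3,-2)
river: ρ → (-2,5,1)
river: ρ → (1,5,-2)
ρ-cycle length = 4 (tail of 1 descent step not counted)

4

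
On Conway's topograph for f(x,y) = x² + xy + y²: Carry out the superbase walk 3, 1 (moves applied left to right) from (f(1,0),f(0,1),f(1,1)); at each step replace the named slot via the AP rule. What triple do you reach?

start (1,1,3) = (f(1,0),f(0,1),f(1,1))
replace slot 3: 2·(1+1) − 3 = 1 → (1,1,1)
replace slot 1: 2·(1+1) − 1 = 3 → (3,1,1)

3,1,1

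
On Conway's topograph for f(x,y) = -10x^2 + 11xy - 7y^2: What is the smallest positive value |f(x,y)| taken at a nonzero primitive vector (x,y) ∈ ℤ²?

translate: b→9 (≡-11 mod 20), so (10,-11,7)→(10,9,6)
flip: (10,9,6)→(6,-9,10)
translate: b→3 (≡-9 mod 12), so (6,-9,10)→(6,3,7)
reduced (well bottom): (6,3,7) with a≤c, −a<b≤a
well minimum |f| = |-6| = 6 (negative-definite)

6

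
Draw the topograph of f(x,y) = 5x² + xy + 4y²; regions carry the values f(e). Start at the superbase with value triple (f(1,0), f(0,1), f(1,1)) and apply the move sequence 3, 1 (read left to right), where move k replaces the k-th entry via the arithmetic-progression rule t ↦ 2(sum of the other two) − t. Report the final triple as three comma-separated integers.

start (5,4,10) = (f(1,0),f(0,1),f(1,1))
replace slot 3: 2·(5+4) − 10 = 8 → (5,4,8)
replace slot 1: 2·(4+8) − 5 = 19 → (19,4,8)

19,4,8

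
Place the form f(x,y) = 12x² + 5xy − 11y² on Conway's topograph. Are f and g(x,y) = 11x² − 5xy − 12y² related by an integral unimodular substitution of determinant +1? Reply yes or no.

D₁ = 553, D₂ = 553
river cycle of f (length 26): (-11, 17, 6), (6, 19, -8), (-8, 13, 12), (12, 11, -9), (-9, 7, 14), (14, 21, -2), (-2, 23, 3), (3, 19, -16), (-16, 13, 6), (6, 23, -1), … (16 more)
river cycle of g (length 26): (-12, 5, 11), (11, 17, -6), (-6, 19, 8), (8, 13, -12), (-12, 11, 9), (9, 7, -14), (-14, 21, 2), (2, 23, -3), (-3, 19, 16), (16, 13, -6), … (16 more)
cycles differ ⇒ inequivalent

no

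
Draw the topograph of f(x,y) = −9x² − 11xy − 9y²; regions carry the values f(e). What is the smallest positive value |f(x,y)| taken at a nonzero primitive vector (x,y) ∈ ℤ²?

translate: b→-7 (≡11 mod 18), so (9,11,9)→(9,-7,7)
flip: (9,-7,7)→(7,7,9)
reduced (well bottom): (7,7,9) with a≤c, −a<b≤a
well minimum |f| = |-7| = 7 (negative-definite)

7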